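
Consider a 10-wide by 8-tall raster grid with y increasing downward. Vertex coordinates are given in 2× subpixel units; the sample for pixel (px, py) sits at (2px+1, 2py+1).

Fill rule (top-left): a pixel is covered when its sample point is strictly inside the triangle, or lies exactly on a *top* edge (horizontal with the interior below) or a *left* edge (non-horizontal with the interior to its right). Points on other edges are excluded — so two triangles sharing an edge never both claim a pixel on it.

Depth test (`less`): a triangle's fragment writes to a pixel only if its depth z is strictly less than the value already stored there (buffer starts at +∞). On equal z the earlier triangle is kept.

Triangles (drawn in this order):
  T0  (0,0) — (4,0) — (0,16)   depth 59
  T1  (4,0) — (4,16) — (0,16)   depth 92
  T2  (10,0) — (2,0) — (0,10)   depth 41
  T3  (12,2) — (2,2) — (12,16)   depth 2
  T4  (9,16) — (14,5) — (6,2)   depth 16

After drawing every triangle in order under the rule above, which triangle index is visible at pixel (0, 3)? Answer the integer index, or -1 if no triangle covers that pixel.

T0:
  2·area = 64
  edge (0, 0)→(4, 0): d=(4,0) top-left  bias=+0
  edge (4, 0)→(0, 16): d=(-4,16) right/bottom  bias=-1
  edge (0, 16)→(0, 0): d=(0,-16) top-left  bias=+0
    (0,0)@(1, 1): e=[4,44,16] → X
    (1,0)@(3, 1): e=[4,12,48] → X
    (2,0)@(5, 1): e=[4,-20,80] → .
    (0,1)@(1, 3): e=[12,36,16] → X
    (2,1)@(5, 3): e=[12,-28,80] → .
    (0,2)@(1, 5): e=[20,28,16] → X
    (1,2)@(3, 5): e=[20,-4,48] → .
    (0,3)@(1, 7): e=[28,20,16] → X
    (1,3)@(3, 7): e=[28,-12,48] → .
    (0,4)@(1, 9): e=[36,12,16] → X
    (1,4)@(3, 9): e=[36,-20,48] → .
    (0,5)@(1, 11): e=[44,4,16] → X
  covered (8 px):
    X X . . . . . . . .
    X X . . . . . . . .
    X . . . . . . . . .
    X . . . . . . . . .
    X . . . . . . . . .
    X . . . . . . . . .
    . . . . . . . . . .
    . . . . . . . . . .
T1:
  2·area = 64
  edge (4, 0)→(4, 16): d=(0,16) right/bottom  bias=-1
  edge (4, 16)→(0, 16): d=(-4,0) right/bottom  bias=-1
  edge (0, 16)→(4, 0): d=(4,-16) top-left  bias=+0
    (1,2)@(3, 5): e=[16,44,4] → X
    (2,2)@(5, 5): e=[-16,44,36] → .
    (1,3)@(3, 7): e=[16,36,12] → X
    (2,3)@(5, 7): e=[-16,36,44] → .
    (1,4)@(3, 9): e=[16,28,20] → X
    (2,4)@(5, 9): e=[-16,28,52] → .
    (1,5)@(3, 11): e=[16,20,28] → X
    (2,5)@(5, 11): e=[-16,20,60] → .
    (0,6)@(1, 13): e=[48,12,4] → X
    (2,6)@(5, 13): e=[-16,12,68] → .
    (0,7)@(1, 15): e=[48,4,12] → X
    (2,7)@(5, 15): e=[-16,4,76] → .
  covered (8 px):
    . . . . . . . . . .
    . . . . . . . . . .
    . X . . . . . . . .
    . X . . . . . . . .
    . X . . . . . . . .
    . X . . . . . . . .
    X X . . . . . . . .
    X X . . . . . . . .
T2:
  2·area = 80  (B↔C swapped to make it positive)
  edge (10, 0)→(0, 10): d=(-10,10) right/bottom  bias=-1
  edge (0, 10)→(2, 0): d=(2,-10) top-left  bias=+0
  edge (2, 0)→(10, 0): d=(8,0) top-left  bias=+0
    (1,0)@(3, 1): e=[60,12,8] → X
    (2,0)@(5, 1): e=[40,32,8] → X
    (3,0)@(7, 1): e=[20,52,8] → X
    (4,0)@(9, 1): e=[0,72,8] → .  [on edge]
    (1,1)@(3, 3): e=[40,16,24] → X
    (3,1)@(7, 3): e=[0,56,24] → .  [on edge]
    (0,2)@(1, 5): e=[40,0,40] → X  [on edge]
    (2,2)@(5, 5): e=[0,40,40] → .  [on edge]
    (0,3)@(1, 7): e=[20,4,56] → X
    (1,3)@(3, 7): e=[0,24,56] → .  [on edge]
    (0,4)@(1, 9): e=[0,8,72] → .  [on edge]
  covered (8 px):
    . X X X . . . . . .
    . X X . . . . . . .
    X X . . . . . . . .
    X . . . . . . . . .
    . . . . . . . . . .
    . . . . . . . . . .
    . . . . . . . . . .
    . . . . . . . . . .
T3:
  2·area = 140  (B↔C swapped to make it positive)
  edge (12, 2)→(12, 16): d=(0,14) right/bottom  bias=-1
  edge (12, 16)→(2, 2): d=(-10,-14) top-left  bias=+0
  edge (2, 2)→(12, 2): d=(10,0) top-left  bias=+0
    (1,1)@(3, 3): e=[126,4,10] → X
    (2,1)@(5, 3): e=[98,32,10] → X
    (3,1)@(7, 3): e=[70,60,10] → X
    (4,1)@(9, 3): e=[42,88,10] → X
    (5,1)@(11, 3): e=[14,116,10] → X
    (6,1)@(13, 3): e=[-14,144,10] → .
    (1,2)@(3, 5): e=[126,-16,30] → .
    (2,2)@(5, 5): e=[98,12,30] → X
    (6,2)@(13, 5): e=[-14,124,30] → .
    (2,3)@(5, 7): e=[98,-8,50] → .
    (3,3)@(7, 7): e=[70,20,50] → X
    (6,3)@(13, 7): e=[-14,104,50] → .
    (3,4)@(7, 9): e=[70,0,70] → X  [on edge]
  covered (18 px):
    . . . . . . . . . .
    . X X X X X . . . .
    . . X X X X . . . .
    . . . X X X . . . .
    . . . X X X . . . .
    . . . . X X . . . .
    . . . . . X . . . .
    . . . . . . . . . .
T4:
  2·area = 103  (B↔C swapped to make it positive)
  edge (9, 16)→(6, 2): d=(-3,-14) top-left  bias=+0
  edge (6, 2)→(14, 5): d=(8,3) right/bottom  bias=-1
  edge (14, 5)→(9, 16): d=(-5,11) right/bottom  bias=-1
    (3,1)@(7, 3): e=[11,5,87] → X
    (4,1)@(9, 3): e=[39,-1,65] → .
    (3,2)@(7, 5): e=[5,21,77] → X
    (4,2)@(9, 5): e=[33,15,55] → X
    (5,2)@(11, 5): e=[61,9,33] → X
    (6,2)@(13, 5): e=[89,3,11] → X
    (7,2)@(15, 5): e=[117,-3,-11] → .
    (3,3)@(7, 7): e=[-1,37,67] → .
    (4,3)@(9, 7): e=[27,31,45] → X
    (7,3)@(15, 7): e=[111,13,-21] → .
    (4,4)@(9, 9): e=[21,47,35] → X
    (6,4)@(13, 9): e=[77,35,-9] → .
  covered (14 px):
    . . . . . . . . . .
    . . . X . . . . . .
    . . . X X X X . . .
    . . . . X X X . . .
    . . . . X X . . . .
    . . . . X X . . . .
    . . . . X . . . . .
    . . . . X . . . . .

Z-buffer (winner per pixel, '.' = empty):
  0 2 2 2 . . . . . .
  0 3 3 3 3 3 . . . .
  2 2 3 3 3 3 4 . . .
  2 1 . 3 3 3 4 . . .
  0 1 . 3 3 3 . . . .
  0 1 . . 3 3 . . . .
  1 1 . . 4 3 . . . .
  1 1 . . 4 . . . . .

Answer: 2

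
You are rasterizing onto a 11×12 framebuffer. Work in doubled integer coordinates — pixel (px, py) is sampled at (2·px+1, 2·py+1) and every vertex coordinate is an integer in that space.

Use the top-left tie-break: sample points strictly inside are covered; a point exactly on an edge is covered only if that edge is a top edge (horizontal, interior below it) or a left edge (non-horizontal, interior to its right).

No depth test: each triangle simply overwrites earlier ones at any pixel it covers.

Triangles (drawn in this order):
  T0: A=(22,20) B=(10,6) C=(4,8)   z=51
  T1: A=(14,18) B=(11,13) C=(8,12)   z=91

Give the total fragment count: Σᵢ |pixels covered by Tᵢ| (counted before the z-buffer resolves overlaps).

T0:
  2·area = 108  (B↔C swapped to make it positive)
  edge (22, 20)→(4, 8): d=(-18,-12) top-left  bias=+0
  edge (4, 8)→(10, 6): d=(6,-2) top-left  bias=+0
  edge (10, 6)→(22, 20): d=(12,14) right/bottom  bias=-1
    (9,1)@(19, 3): e=[270,0,-162] → ·  [on edge]
    (6,2)@(13, 5): e=[162,0,-54] → ·  [on edge]
    (3,3)@(7, 7): e=[54,0,54] → █  [on edge]
    (4,3)@(9, 7): e=[78,4,26] → █
    (5,3)@(11, 7): e=[102,8,-2] → ·
    (0,4)@(1, 9): e=[-54,0,162] → ·  [on edge]
    (3,4)@(7, 9): e=[18,12,78] → █
    (5,4)@(11, 9): e=[66,20,22] → █
    (6,4)@(13, 9): e=[90,24,-6] → ·
    (3,5)@(7, 11): e=[-18,24,102] → ·
    (4,5)@(9, 11): e=[6,28,74] → █
    (6,5)@(13, 11): e=[54,36,18] → █
  covered (14 px):
    · · · · · · · · · · ·
    · · · · · · · · · · ·
    · · · · · · · · · · ·
    · · · █ █ · · · · · ·
    · · · █ █ █ · · · · ·
    · · · · █ █ █ · · · ·
    · · · · · · █ █ · · ·
    · · · · · · · █ █ · ·
    · · · · · · · · · █ ·
    · · · · · · · · · · █
    · · · · · · · · · · ·
    · · · · · · · · · · ·
T1:
  2·area = 12  (B↔C swapped to make it positive)
  edge (14, 18)→(8, 12): d=(-6,-6) top-left  bias=+0
  edge (8, 12)→(11, 13): d=(3,1) right/bottom  bias=-1
  edge (11, 13)→(14, 18): d=(3,5) right/bottom  bias=-1
    (2,1)@(5, 3): e=[36,-24,0] → ·  [on edge]
    (0,2)@(1, 5): e=[0,-14,26] → ·  [on edge]
    (1,3)@(3, 7): e=[0,-10,22] → ·  [on edge]
    (2,4)@(5, 9): e=[0,-6,18] → ·  [on edge]
    (2,5)@(5, 11): e=[-12,0,24] → ·  [on edge]
    (3,5)@(7, 11): e=[0,-2,14] → ·  [on edge]
    (4,6)@(9, 13): e=[0,2,10] → █  [on edge]
    (5,6)@(11, 13): e=[12,0,0] → ·  [on edge]
    (4,7)@(9, 15): e=[-12,8,16] → ·
    (5,7)@(11, 15): e=[0,6,6] → █  [on edge]
    (6,7)@(13, 15): e=[12,4,-4] → ·
    (8,7)@(17, 15): e=[36,0,-24] → ·  [on edge]
    (6,8)@(13, 17): e=[0,10,2] → █  [on edge]
    (7,9)@(15, 19): e=[0,14,-2] → ·  [on edge]
    (8,10)@(17, 21): e=[0,18,-6] → ·  [on edge]
    (8,11)@(17, 23): e=[-12,24,0] → ·  [on edge]
    (9,11)@(19, 23): e=[0,22,-10] → ·  [on edge]
  covered (3 px):
    · · · · · · · · · · ·
    · · · · · · · · · · ·
    · · · · · · · · · · ·
    · · · · · · · · · · ·
    · · · · · · · · · · ·
    · · · · · · · · · · ·
    · · · · █ · · · · · ·
    · · · · · █ · · · · ·
    · · · · · · █ · · · ·
    · · · · · · · · · · ·
    · · · · · · · · · · ·
    · · · · · · · · · · ·

Final: 17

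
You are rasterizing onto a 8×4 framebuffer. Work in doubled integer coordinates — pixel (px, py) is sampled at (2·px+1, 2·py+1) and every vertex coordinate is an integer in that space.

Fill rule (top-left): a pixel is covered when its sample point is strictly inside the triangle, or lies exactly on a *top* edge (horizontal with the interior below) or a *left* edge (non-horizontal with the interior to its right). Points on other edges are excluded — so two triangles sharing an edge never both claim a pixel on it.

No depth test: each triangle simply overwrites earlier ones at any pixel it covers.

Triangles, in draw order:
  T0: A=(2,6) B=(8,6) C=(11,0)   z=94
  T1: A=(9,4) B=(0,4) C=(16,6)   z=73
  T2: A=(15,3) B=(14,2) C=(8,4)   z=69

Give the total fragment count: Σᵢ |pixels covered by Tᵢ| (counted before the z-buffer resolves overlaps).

T0:
  2·area = 36  (B↔C swapped to make it positive)
  edge (2, 6)→(11, 0): d=(9,-6) top-left  bias=+0
  edge (11, 0)→(8, 6): d=(-3,6) right/bottom  bias=-1
  edge (8, 6)→(2, 6): d=(-6,0) right/bottom  bias=-1
    (3,1)@(7, 3): e=[3,15,18] → #
    (4,1)@(9, 3): e=[15,3,18] → #
    (5,1)@(11, 3): e=[27,-9,18] → ·
    (2,2)@(5, 5): e=[9,21,6] → #
    (4,2)@(9, 5): e=[33,-3,6] → ·
    (2,3)@(5, 7): e=[27,15,-6] → ·
    (3,3)@(7, 7): e=[39,3,-6] → ·
  covered (4 px):
    · · · · · · · ·
    · · · # # · · ·
    · · # # · · · ·
    · · · · · · · ·
T1:
  2·area = 18  (B↔C swapped to make it positive)
  edge (9, 4)→(16, 6): d=(7,2) right/bottom  bias=-1
  edge (16, 6)→(0, 4): d=(-16,-2) top-left  bias=+0
  edge (0, 4)→(9, 4): d=(9,0) top-left  bias=+0
    (4,2)@(9, 5): e=[7,2,9] → #
    (5,2)@(11, 5): e=[3,6,9] → #
    (6,2)@(13, 5): e=[-1,10,9] → ·
    (4,3)@(9, 7): e=[21,-30,27] → ·
    (5,3)@(11, 7): e=[17,-26,27] → ·
  covered (2 px):
    · · · · · · · ·
    · · · · · · · ·
    · · · · # # · ·
    · · · · · · · ·
T2:
  2·area = 8  (B↔C swapped to make it positive)
  edge (15, 3)→(8, 4): d=(-7,1) right/bottom  bias=-1
  edge (8, 4)→(14, 2): d=(6,-2) top-left  bias=+0
  edge (14, 2)→(15, 3): d=(1,1) right/bottom  bias=-1
    (6,0)@(13, 1): e=[16,-8,0] → ·  [on edge]
    (5,1)@(11, 3): e=[4,0,4] → #  [on edge]
    (6,1)@(13, 3): e=[2,4,2] → #
    (7,1)@(15, 3): e=[0,8,0] → ·  [on edge]
    (0,2)@(1, 5): e=[0,-8,16] → ·  [on edge]
    (2,2)@(5, 5): e=[-4,0,12] → ·  [on edge]
    (5,2)@(11, 5): e=[-10,12,6] → ·
    (6,2)@(13, 5): e=[-12,16,4] → ·
  covered (2 px):
    · · · · · · · ·
    · · · · · # # ·
    · · · · · · · ·
    · · · · · · · ·

Result: 8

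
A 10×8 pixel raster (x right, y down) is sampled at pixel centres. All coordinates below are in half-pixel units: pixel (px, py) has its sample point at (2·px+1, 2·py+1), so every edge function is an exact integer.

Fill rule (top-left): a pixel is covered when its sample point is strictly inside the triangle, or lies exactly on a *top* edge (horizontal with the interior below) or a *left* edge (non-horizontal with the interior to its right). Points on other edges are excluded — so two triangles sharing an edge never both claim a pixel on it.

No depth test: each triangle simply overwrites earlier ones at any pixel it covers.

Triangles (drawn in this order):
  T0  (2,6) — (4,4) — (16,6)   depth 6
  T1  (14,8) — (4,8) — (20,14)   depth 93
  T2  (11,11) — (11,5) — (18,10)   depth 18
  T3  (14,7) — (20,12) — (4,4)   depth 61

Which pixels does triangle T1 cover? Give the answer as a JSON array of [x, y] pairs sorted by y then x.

T0:
  2·area = 28
  edge (2, 6)→(4, 4): d=(2,-2) top-left  bias=+0
  edge (4, 4)→(16, 6): d=(12,2) right/bottom  bias=-1
  edge (16, 6)→(2, 6): d=(-14,0) right/bottom  bias=-1
    (3,0)@(7, 1): e=[0,-42,70] → .  [on edge]
    (2,1)@(5, 3): e=[0,-14,42] → .  [on edge]
    (1,2)@(3, 5): e=[0,14,14] → X  [on edge]
    (2,2)@(5, 5): e=[4,10,14] → X
    (3,2)@(7, 5): e=[8,6,14] → X
    (4,2)@(9, 5): e=[12,2,14] → X
    (5,2)@(11, 5): e=[16,-2,14] → .
    (0,3)@(1, 7): e=[0,42,-14] → .  [on edge]
    (1,3)@(3, 7): e=[4,38,-14] → .
    (2,3)@(5, 7): e=[8,34,-14] → .
    (3,3)@(7, 7): e=[12,30,-14] → .
    (4,3)@(9, 7): e=[16,26,-14] → .
  covered (4 px):
    . . . . . . . . . .
    . . . . . . . . . .
    . X X X X . . . . .
    . . . . . . . . . .
    . . . . . . . . . .
    . . . . . . . . . .
    . . . . . . . . . .
    . . . . . . . . . .
T1:
  2·area = 60  (B↔C swapped to make it positive)
  edge (14, 8)→(20, 14): d=(6,6) right/bottom  bias=-1
  edge (20, 14)→(4, 8): d=(-16,-6) top-left  bias=+0
  edge (4, 8)→(14, 8): d=(10,0) top-left  bias=+0
    (3,0)@(7, 1): e=[0,130,-70] → .  [on edge]
    (4,1)@(9, 3): e=[0,110,-50] → .  [on edge]
    (5,2)@(11, 5): e=[0,90,-30] → .  [on edge]
    (6,3)@(13, 7): e=[0,70,-10] → .  [on edge]
    (3,4)@(7, 9): e=[48,2,10] → X
    (4,4)@(9, 9): e=[36,14,10] → X
    (5,4)@(11, 9): e=[24,26,10] → X
    (6,4)@(13, 9): e=[12,38,10] → X
    (7,4)@(15, 9): e=[0,50,10] → .  [on edge]
    (3,5)@(7, 11): e=[60,-30,30] → .
    (4,5)@(9, 11): e=[48,-18,30] → .
    (5,5)@(11, 11): e=[36,-6,30] → .
    (8,5)@(17, 11): e=[0,30,30] → .  [on edge]
    (9,6)@(19, 13): e=[0,10,50] → .  [on edge]
  covered (6 px):
    . . . . . . . . . .
    . . . . . . . . . .
    . . . . . . . . . .
    . . . . . . . . . .
    . . . X X X X . . .
    . . . . . . X X . .
    . . . . . . . . . .
    . . . . . . . . . .
T2:
  2·area = 42
  edge (11, 11)→(11, 5): d=(0,-6) top-left  bias=+0
  edge (11, 5)→(18, 10): d=(7,5) right/bottom  bias=-1
  edge (18, 10)→(11, 11): d=(-7,1) right/bottom  bias=-1
    (5,0)@(11, 1): e=[0,-28,70] → .  [on edge]
    (5,1)@(11, 3): e=[0,-14,56] → .  [on edge]
    (5,2)@(11, 5): e=[0,0,42] → .  [on edge]
    (5,3)@(11, 7): e=[0,14,28] → X  [on edge]
    (6,3)@(13, 7): e=[12,4,26] → X
    (7,3)@(15, 7): e=[24,-6,24] → .
    (5,4)@(11, 9): e=[0,28,14] → X  [on edge]
    (7,4)@(15, 9): e=[24,8,10] → X
    (8,4)@(17, 9): e=[36,-2,8] → .
    (5,5)@(11, 11): e=[0,42,0] → .  [on edge]
    (6,5)@(13, 11): e=[12,32,-2] → .
    (7,5)@(15, 11): e=[24,22,-4] → .
    (5,6)@(11, 13): e=[0,56,-14] → .  [on edge]
    (5,7)@(11, 15): e=[0,70,-28] → .  [on edge]
  covered (5 px):
    . . . . . . . . . .
    . . . . . . . . . .
    . . . . . . . . . .
    . . . . . X X . . .
    . . . . . X X X . .
    . . . . . . . . . .
    . . . . . . . . . .
    . . . . . . . . . .
T3:
  2·area = 32
  edge (14, 7)→(20, 12): d=(6,5) right/bottom  bias=-1
  edge (20, 12)→(4, 4): d=(-16,-8) top-left  bias=+0
  edge (4, 4)→(14, 7): d=(10,3) right/bottom  bias=-1
    (3,2)@(7, 5): e=[23,8,1] → X
    (4,2)@(9, 5): e=[13,24,-5] → .
    (3,3)@(7, 7): e=[35,-24,21] → .
    (5,3)@(11, 7): e=[15,8,9] → X
    (6,3)@(13, 7): e=[5,24,3] → X
    (7,3)@(15, 7): e=[-5,40,-3] → .
    (5,4)@(11, 9): e=[27,-24,29] → .
    (6,4)@(13, 9): e=[17,-8,23] → .
    (7,4)@(15, 9): e=[7,8,17] → X
    (8,4)@(17, 9): e=[-3,24,11] → .
    (7,5)@(15, 11): e=[19,-24,37] → .
  covered (4 px):
    . . . . . . . . . .
    . . . . . . . . . .
    . . . X . . . . . .
    . . . . . X X . . .
    . . . . . . . X . .
    . . . . . . . . . .
    . . . . . . . . . .
    . . . . . . . . . .

Final: [[3,4],[4,4],[5,4],[6,4],[6,5],[7,5]]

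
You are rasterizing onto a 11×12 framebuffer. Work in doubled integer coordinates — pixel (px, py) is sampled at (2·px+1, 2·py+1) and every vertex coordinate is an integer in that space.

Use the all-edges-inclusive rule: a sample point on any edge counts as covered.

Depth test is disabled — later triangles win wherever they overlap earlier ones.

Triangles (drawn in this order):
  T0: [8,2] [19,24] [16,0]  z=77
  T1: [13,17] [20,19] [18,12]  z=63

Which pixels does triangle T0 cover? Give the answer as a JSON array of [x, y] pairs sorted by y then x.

T0:
  2·area = 198  (B↔C swapped to make it positive)
  edge (8, 2)→(16, 0): d=(8,-2) inclusive
  edge (16, 0)→(19, 24): d=(3,24) inclusive
  edge (19, 24)→(8, 2): d=(-11,-22) inclusive
    (6,0)@(13, 1): e=[2,75,121] → X
    (7,0)@(15, 1): e=[6,27,165] → X
    (8,0)@(17, 1): e=[10,-21,209] → .
    (4,1)@(9, 3): e=[10,177,11] → X
    (5,1)@(11, 3): e=[14,129,55] → X
    (8,1)@(17, 3): e=[26,-15,187] → .
    (4,2)@(9, 5): e=[26,183,-11] → .
    (5,2)@(11, 5): e=[30,135,33] → X
    (8,2)@(17, 5): e=[42,-9,165] → .
    (5,3)@(11, 7): e=[46,141,11] → X
    (8,3)@(17, 7): e=[58,-3,143] → .
    (5,4)@(11, 9): e=[62,147,-11] → .
  covered (24 px):
    . . . . . . X X . . .
    . . . . X X X X . . .
    . . . . . X X X . . .
    . . . . . X X X . . .
    . . . . . . X X X . .
    . . . . . . X X X . .
    . . . . . . . X X . .
    . . . . . . . X X . .
    . . . . . . . . X . .
    . . . . . . . . X . .
    . . . . . . . . . . .
    . . . . . . . . . . .
T1:
  2·area = 45  (B↔C swapped to make it positive)
  edge (13, 17)→(18, 12): d=(5,-5) inclusive
  edge (18, 12)→(20, 19): d=(2,7) inclusive
  edge (20, 19)→(13, 17): d=(-7,-2) inclusive
    (10,4)@(21, 9): e=[0,-27,72] → .  [on edge]
    (9,5)@(19, 11): e=[0,-9,54] → .  [on edge]
    (8,6)@(17, 13): e=[0,9,36] → X  [on edge]
    (9,6)@(19, 13): e=[10,-5,40] → .
    (7,7)@(15, 15): e=[0,27,18] → X  [on edge]
    (9,7)@(19, 15): e=[20,-1,26] → .
    (6,8)@(13, 17): e=[0,45,0] → X  [on edge]
    (9,8)@(19, 17): e=[30,3,12] → X
    (10,8)@(21, 17): e=[40,-11,16] → .
    (5,9)@(11, 19): e=[0,63,-18] → .  [on edge]
    (6,9)@(13, 19): e=[10,49,-14] → .
    (7,9)@(15, 19): e=[20,35,-10] → .
    (4,10)@(9, 21): e=[0,81,-36] → .  [on edge]
    (3,11)@(7, 23): e=[0,99,-54] → .  [on edge]
  covered (7 px):
    . . . . . . . . . . .
    . . . . . . . . . . .
    . . . . . . . . . . .
    . . . . . . . . . . .
    . . . . . . . . . . .
    . . . . . . . . . . .
    . . . . . . . . X . .
    . . . . . . . X X . .
    . . . . . . X X X X .
    . . . . . . . . . . .
    . . . . . . . . . . .
    . . . . . . . . . . .

Final: [[6,0],[7,0],[4,1],[5,1],[6,1],[7,1],[5,2],[6,2],[7,2],[5,3],[6,3],[7,3],[6,4],[7,4],[8,4],[6,5],[7,5],[8,5],[7,6],[8,6],[7,7],[8,7],[8,8],[8,9]]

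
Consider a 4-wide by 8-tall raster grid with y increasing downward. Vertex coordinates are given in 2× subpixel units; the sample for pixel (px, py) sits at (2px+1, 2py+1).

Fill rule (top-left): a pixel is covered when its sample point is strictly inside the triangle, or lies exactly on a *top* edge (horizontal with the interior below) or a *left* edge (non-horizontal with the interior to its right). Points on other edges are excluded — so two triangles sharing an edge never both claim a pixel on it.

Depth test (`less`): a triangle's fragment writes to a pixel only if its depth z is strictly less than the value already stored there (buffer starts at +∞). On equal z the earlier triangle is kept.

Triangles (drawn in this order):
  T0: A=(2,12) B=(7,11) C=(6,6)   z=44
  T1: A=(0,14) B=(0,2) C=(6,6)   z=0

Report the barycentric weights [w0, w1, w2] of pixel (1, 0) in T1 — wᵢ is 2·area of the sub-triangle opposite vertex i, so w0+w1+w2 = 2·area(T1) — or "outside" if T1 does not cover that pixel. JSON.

T0:
  2·area = 26  (B↔C swapped to make it positive)
  edge (2, 12)→(6, 6): d=(4,-6) top-left  bias=+0
  edge (6, 6)→(7, 11): d=(1,5) right/bottom  bias=-1
  edge (7, 11)→(2, 12): d=(-5,1) right/bottom  bias=-1
    (2,0)@(5, 1): e=[-26,0,52] → .  [on edge]
    (2,4)@(5, 9): e=[6,8,12] → X
    (3,4)@(7, 9): e=[18,-2,10] → .
    (1,5)@(3, 11): e=[2,20,4] → X
    (3,5)@(7, 11): e=[26,0,0] → .  [on edge]
    (1,6)@(3, 13): e=[10,22,-6] → .
    (2,6)@(5, 13): e=[22,12,-8] → .
  covered (3 px):
    . . . .
    . . . .
    . . . .
    . . . .
    . . X .
    . X X .
    . . . .
    . . . .
T1:
  2·area = 72
  edge (0, 14)→(0, 2): d=(0,-12) top-left  bias=+0
  edge (0, 2)→(6, 6): d=(6,4) right/bottom  bias=-1
  edge (6, 6)→(0, 14): d=(-6,8) right/bottom  bias=-1
    (0,1)@(1, 3): e=[12,2,58] → X
    (1,1)@(3, 3): e=[36,-6,42] → .
    (0,2)@(1, 5): e=[12,14,46] → X
    (1,2)@(3, 5): e=[36,6,30] → X
    (2,2)@(5, 5): e=[60,-2,14] → .
    (0,3)@(1, 7): e=[12,26,34] → X
    (2,3)@(5, 7): e=[60,10,2] → X
    (3,3)@(7, 7): e=[84,2,-14] → .
    (0,4)@(1, 9): e=[12,38,22] → X
    (2,4)@(5, 9): e=[60,22,-10] → .
    (0,5)@(1, 11): e=[12,50,10] → X
    (1,5)@(3, 11): e=[36,42,-6] → .
  covered (9 px):
    . . . .
    X . . .
    X X . .
    X X X .
    X X . .
    X . . .
    . . . .
    . . . .

Answer: "outside"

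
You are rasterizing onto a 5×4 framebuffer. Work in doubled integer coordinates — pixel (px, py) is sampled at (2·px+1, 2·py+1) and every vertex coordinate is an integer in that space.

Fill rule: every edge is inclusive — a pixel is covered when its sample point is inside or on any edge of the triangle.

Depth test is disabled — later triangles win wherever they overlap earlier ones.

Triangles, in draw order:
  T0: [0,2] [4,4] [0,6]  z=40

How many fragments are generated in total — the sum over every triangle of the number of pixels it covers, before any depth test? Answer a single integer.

T0:
  2·area = 16
  edge (0, 2)→(4, 4): d=(4,2) inclusive
  edge (4, 4)→(0, 6): d=(-4,2) inclusive
  edge (0, 6)→(0, 2): d=(0,-4) inclusive
    (0,1)@(1, 3): e=[2,10,4] → █
    (1,1)@(3, 3): e=[-2,6,12] → ·
    (0,2)@(1, 5): e=[10,2,4] → █
    (1,2)@(3, 5): e=[6,-2,12] → ·
    (0,3)@(1, 7): e=[18,-6,4] → ·
  covered (2 px):
    · · · · ·
    █ · · · ·
    █ · · · ·
    · · · · ·

Result: 2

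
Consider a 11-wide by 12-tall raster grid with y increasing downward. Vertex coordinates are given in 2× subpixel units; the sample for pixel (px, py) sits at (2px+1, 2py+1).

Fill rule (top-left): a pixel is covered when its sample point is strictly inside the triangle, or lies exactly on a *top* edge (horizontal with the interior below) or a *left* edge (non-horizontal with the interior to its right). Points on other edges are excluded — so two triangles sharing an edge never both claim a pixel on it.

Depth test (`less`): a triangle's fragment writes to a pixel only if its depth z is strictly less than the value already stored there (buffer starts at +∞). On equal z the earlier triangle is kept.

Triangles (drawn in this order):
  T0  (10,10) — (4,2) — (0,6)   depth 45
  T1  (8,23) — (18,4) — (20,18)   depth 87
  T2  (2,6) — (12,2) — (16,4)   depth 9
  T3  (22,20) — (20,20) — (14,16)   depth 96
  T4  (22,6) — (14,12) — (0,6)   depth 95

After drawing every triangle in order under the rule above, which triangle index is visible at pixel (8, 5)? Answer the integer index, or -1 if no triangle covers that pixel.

T0:
  2·area = 56  (B↔C swapped to make it positive)
  edge (10, 10)→(0, 6): d=(-10,-4) top-left  bias=+0
  edge (0, 6)→(4, 2): d=(4,-4) top-left  bias=+0
  edge (4, 2)→(10, 10): d=(6,8) right/bottom  bias=-1
    (2,0)@(5, 1): e=[70,0,-14] → ·  [on edge]
    (1,1)@(3, 3): e=[42,0,14] → █  [on edge]
    (2,1)@(5, 3): e=[50,8,-2] → ·
    (0,2)@(1, 5): e=[14,0,42] → █  [on edge]
    (2,2)@(5, 5): e=[30,16,10] → █
    (3,2)@(7, 5): e=[38,24,-6] → ·
    (0,3)@(1, 7): e=[-6,8,54] → ·
    (1,3)@(3, 7): e=[2,16,38] → █
    (3,3)@(7, 7): e=[18,32,6] → █
    (4,3)@(9, 7): e=[26,40,-10] → ·
    (1,4)@(3, 9): e=[-18,24,50] → ·
    (2,4)@(5, 9): e=[-10,32,34] → ·
  covered (8 px):
    · · · · · · · · · · ·
    · █ · · · · · · · · ·
    █ █ █ · · · · · · · ·
    · █ █ █ · · · · · · ·
    · · · · █ · · · · · ·
    · · · · · · · · · · ·
    · · · · · · · · · · ·
    · · · · · · · · · · ·
    · · · · · · · · · · ·
    · · · · · · · · · · ·
    · · · · · · · · · · ·
    · · · · · · · · · · ·
T1:
  2·area = 178
  edge (8, 23)→(18, 4): d=(10,-19) top-left  bias=+0
  edge (18, 4)→(20, 18): d=(2,14) right/bottom  bias=-1
  edge (20, 18)→(8, 23): d=(-12,5) right/bottom  bias=-1
    (8,3)@(17, 7): e=[11,20,147] → █
    (9,3)@(19, 7): e=[49,-8,137] → ·
    (8,4)@(17, 9): e=[31,24,123] → █
    (9,4)@(19, 9): e=[69,-4,113] → ·
    (7,5)@(15, 11): e=[13,56,109] → █
    (9,5)@(19, 11): e=[89,0,89] → ·  [on edge]
    (7,6)@(15, 13): e=[33,60,85] → █
    (9,6)@(19, 13): e=[109,4,65] → █
    (10,6)@(21, 13): e=[147,-24,55] → ·
    (6,7)@(13, 15): e=[15,92,71] → █
    (10,7)@(21, 15): e=[167,-20,31] → ·
    (6,8)@(13, 17): e=[35,96,47] → █
  covered (20 px):
    · · · · · · · · · · ·
    · · · · · · · · · · ·
    · · · · · · · · · · ·
    · · · · · · · · █ · ·
    · · · · · · · · █ · ·
    · · · · · · · █ █ · ·
    · · · · · · · █ █ █ ·
    · · · · · · █ █ █ █ ·
    · · · · · · █ █ █ █ ·
    · · · · · █ █ █ █ · ·
    · · · · · █ · · · · ·
    · · · · · · · · · · ·
T2:
  2·area = 36
  edge (2, 6)→(12, 2): d=(10,-4) top-left  bias=+0
  edge (12, 2)→(16, 4): d=(4,2) right/bottom  bias=-1
  edge (16, 4)→(2, 6): d=(-14,2) right/bottom  bias=-1
    (5,1)@(11, 3): e=[6,6,24] → █
    (6,1)@(13, 3): e=[14,2,20] → █
    (7,1)@(15, 3): e=[22,-2,16] → ·
    (2,2)@(5, 5): e=[2,26,8] → █
    (3,2)@(7, 5): e=[10,22,4] → █
    (4,2)@(9, 5): e=[18,18,0] → ·  [on edge]
    (5,2)@(11, 5): e=[26,14,-4] → ·
    (6,2)@(13, 5): e=[34,10,-8] → ·
    (2,3)@(5, 7): e=[22,34,-20] → ·
    (3,3)@(7, 7): e=[30,30,-24] → ·
  covered (4 px):
    · · · · · · · · · · ·
    · · · · · █ █ · · · ·
    · · █ █ · · · · · · ·
    · · · · · · · · · · ·
    · · · · · · · · · · ·
    · · · · · · · · · · ·
    · · · · · · · · · · ·
    · · · · · · · · · · ·
    · · · · · · · · · · ·
    · · · · · · · · · · ·
    · · · · · · · · · · ·
    · · · · · · · · · · ·
T3:
  2·area = 8
  edge (22, 20)→(20, 20): d=(-2,0) right/bottom  bias=-1
  edge (20, 20)→(14, 16): d=(-6,-4) top-left  bias=+0
  edge (14, 16)→(22, 20): d=(8,4) right/bottom  bias=-1
    (9,9)@(19, 19): e=[2,2,4] → █
    (10,9)@(21, 19): e=[2,10,-4] → ·
    (9,10)@(19, 21): e=[-2,-10,20] → ·
  covered (1 px):
    · · · · · · · · · · ·
    · · · · · · · · · · ·
    · · · · · · · · · · ·
    · · · · · · · · · · ·
    · · · · · · · · · · ·
    · · · · · · · · · · ·
    · · · · · · · · · · ·
    · · · · · · · · · · ·
    · · · · · · · · · · ·
    · · · · · · · · · █ ·
    · · · · · · · · · · ·
    · · · · · · · · · · ·
T4:
  2·area = 132
  edge (22, 6)→(14, 12): d=(-8,6) right/bottom  bias=-1
  edge (14, 12)→(0, 6): d=(-14,-6) top-left  bias=+0
  edge (0, 6)→(22, 6): d=(22,0) top-left  bias=+0
    (1,3)@(3, 7): e=[106,4,22] → █
    (2,3)@(5, 7): e=[94,16,22] → █
    (3,3)@(7, 7): e=[82,28,22] → █
    (4,3)@(9, 7): e=[70,40,22] → █
    (5,3)@(11, 7): e=[58,52,22] → █
    (6,3)@(13, 7): e=[46,64,22] → █
    (7,3)@(15, 7): e=[34,76,22] → █
    (8,3)@(17, 7): e=[22,88,22] → █
    (9,3)@(19, 7): e=[10,100,22] → █
    (10,3)@(21, 7): e=[-2,112,22] → ·
    (1,4)@(3, 9): e=[90,-24,66] → ·
    (2,4)@(5, 9): e=[78,-12,66] → ·
    (3,4)@(7, 9): e=[66,0,66] → █  [on edge]
    (10,7)@(21, 15): e=[-66,0,198] → ·  [on edge]
  covered (17 px):
    · · · · · · · · · · ·
    · · · · · · · · · · ·
    · · · · · · · · · · ·
    · █ █ █ █ █ █ █ █ █ ·
    · · · █ █ █ █ █ █ · ·
    · · · · · · █ █ · · ·
    · · · · · · · · · · ·
    · · · · · · · · · · ·
    · · · · · · · · · · ·
    · · · · · · · · · · ·
    · · · · · · · · · · ·
    · · · · · · · · · · ·

Z-buffer (winner per pixel, '.' = empty):
  . . . . . . . . . . .
  . 0 . . . 2 2 . . . .
  0 0 2 2 . . . . . . .
  . 0 0 0 4 4 4 4 1 4 .
  . . . 4 0 4 4 4 1 . .
  . . . . . . 4 1 1 . .
  . . . . . . . 1 1 1 .
  . . . . . . 1 1 1 1 .
  . . . . . . 1 1 1 1 .
  . . . . . 1 1 1 1 3 .
  . . . . . 1 . . . . .
  . . . . . . . . . . .

Result: 1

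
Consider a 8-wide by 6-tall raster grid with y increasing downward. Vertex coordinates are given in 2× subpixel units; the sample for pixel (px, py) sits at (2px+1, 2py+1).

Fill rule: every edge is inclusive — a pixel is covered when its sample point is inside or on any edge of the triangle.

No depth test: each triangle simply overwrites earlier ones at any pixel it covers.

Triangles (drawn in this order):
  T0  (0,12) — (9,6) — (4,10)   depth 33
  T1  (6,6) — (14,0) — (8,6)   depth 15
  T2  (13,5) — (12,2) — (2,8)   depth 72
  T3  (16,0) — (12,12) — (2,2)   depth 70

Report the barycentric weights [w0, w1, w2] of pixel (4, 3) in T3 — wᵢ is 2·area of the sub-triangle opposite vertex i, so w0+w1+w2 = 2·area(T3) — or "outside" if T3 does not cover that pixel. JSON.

T0:
  2·area = 6
  edge (0, 12)→(9, 6): d=(9,-6) inclusive
  edge (9, 6)→(4, 10): d=(-5,4) inclusive
  edge (4, 10)→(0, 12): d=(-4,2) inclusive
    (2,4)@(5, 9): e=[3,1,2] → #
    (3,4)@(7, 9): e=[15,-7,-2] → ·
    (2,5)@(5, 11): e=[21,-9,-6] → ·
  covered (1 px):
    · · · · · · · ·
    · · · · · · · ·
    · · · · · · · ·
    · · · · · · · ·
    · · # · · · · ·
    · · · · · · · ·
T1:
  2·area = 12
  edge (6, 6)→(14, 0): d=(8,-6) inclusive
  edge (14, 0)→(8, 6): d=(-6,6) inclusive
  edge (8, 6)→(6, 6): d=(-2,0) inclusive
    (6,0)@(13, 1): e=[2,0,10] → #  [on edge]
    (7,0)@(15, 1): e=[14,-12,10] → ·
    (5,1)@(11, 3): e=[6,0,6] → #  [on edge]
    (6,1)@(13, 3): e=[18,-12,6] → ·
    (4,2)@(9, 5): e=[10,0,2] → #  [on edge]
    (5,2)@(11, 5): e=[22,-12,2] → ·
    (3,3)@(7, 7): e=[14,0,-2] → ·  [on edge]
    (4,3)@(9, 7): e=[26,-12,-2] → ·
    (2,4)@(5, 9): e=[18,0,-6] → ·  [on edge]
    (1,5)@(3, 11): e=[22,0,-10] → ·  [on edge]
  covered (3 px):
    · · · · · · # ·
    · · · · · # · ·
    · · · · # · · ·
    · · · · · · · ·
    · · · · · · · ·
    · · · · · · · ·
T2:
  2·area = 36  (B↔C swapped to make it positive)
  edge (13, 5)→(2, 8): d=(-11,3) inclusive
  edge (2, 8)→(12, 2): d=(10,-6) inclusive
  edge (12, 2)→(13, 5): d=(1,3) inclusive
    (5,1)@(11, 3): e=[28,4,4] → #
    (6,1)@(13, 3): e=[22,16,-2] → ·
    (3,2)@(7, 5): e=[18,0,18] → #  [on edge]
    (4,2)@(9, 5): e=[12,12,12] → #
    (6,2)@(13, 5): e=[0,36,0] → #  [on edge]
    (7,2)@(15, 5): e=[-6,48,-6] → ·
    (2,3)@(5, 7): e=[2,8,26] → #
    (3,3)@(7, 7): e=[-4,20,20] → ·
    (4,3)@(9, 7): e=[-10,32,14] → ·
    (5,3)@(11, 7): e=[-16,44,8] → ·
    (6,3)@(13, 7): e=[-22,56,2] → ·
    (2,4)@(5, 9): e=[-20,28,28] → ·
    (7,5)@(15, 11): e=[-72,108,0] → ·  [on edge]
  covered (6 px):
    · · · · · · · ·
    · · · · · # · ·
    · · · # # # # ·
    · · # · · · · ·
    · · · · · · · ·
    · · · · · · · ·
T3:
  2·area = 160
  edge (16, 0)→(12, 12): d=(-4,12) inclusive
  edge (12, 12)→(2, 2): d=(-10,-10) inclusive
  edge (2, 2)→(16, 0): d=(14,-2) inclusive
    (0,0)@(1, 1): e=[176,0,-16] → ·  [on edge]
    (4,0)@(9, 1): e=[80,80,0] → #  [on edge]
    (5,0)@(11, 1): e=[56,100,4] → #
    (6,0)@(13, 1): e=[32,120,8] → #
    (7,0)@(15, 1): e=[8,140,12] → #
    (1,1)@(3, 3): e=[144,0,16] → #  [on edge]
    (2,1)@(5, 3): e=[120,20,20] → #
    (3,1)@(7, 3): e=[96,40,24] → #
    (7,1)@(15, 3): e=[0,120,40] → #  [on edge]
    (1,2)@(3, 5): e=[136,-20,44] → ·
    (2,2)@(5, 5): e=[112,0,48] → #  [on edge]
    (7,2)@(15, 5): e=[-8,100,68] → ·
    (3,3)@(7, 7): e=[80,0,80] → #  [on edge]
    (4,4)@(9, 9): e=[48,0,112] → #  [on edge]
    (6,4)@(13, 9): e=[0,40,120] → #  [on edge]
    (5,5)@(11, 11): e=[16,0,144] → #  [on edge]
  covered (24 px):
    · · · · # # # #
    · # # # # # # #
    · · # # # # # ·
    · · · # # # # ·
    · · · · # # # ·
    · · · · · # · ·

Result: [20,84,56]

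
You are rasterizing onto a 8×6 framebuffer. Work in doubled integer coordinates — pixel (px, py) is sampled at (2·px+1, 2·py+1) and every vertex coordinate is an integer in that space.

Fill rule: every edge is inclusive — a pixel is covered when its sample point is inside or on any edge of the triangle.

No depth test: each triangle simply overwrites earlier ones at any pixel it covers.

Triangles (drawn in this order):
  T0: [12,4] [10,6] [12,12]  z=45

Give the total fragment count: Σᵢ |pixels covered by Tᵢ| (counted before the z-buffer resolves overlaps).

T0:
  2·area = 16  (B↔C swapped to make it positive)
  edge (12, 4)→(12, 12): d=(0,8) inclusive
  edge (12, 12)→(10, 6): d=(-2,-6) inclusive
  edge (10, 6)→(12, 4): d=(2,-2) inclusive
    (7,0)@(15, 1): e=[-24,40,0] → ·  [on edge]
    (4,1)@(9, 3): e=[24,0,-8] → ·  [on edge]
    (6,1)@(13, 3): e=[-8,24,0] → ·  [on edge]
    (5,2)@(11, 5): e=[8,8,0] → #  [on edge]
    (6,2)@(13, 5): e=[-8,20,4] → ·
    (4,3)@(9, 7): e=[24,-8,0] → ·  [on edge]
    (5,3)@(11, 7): e=[8,4,4] → #
    (6,3)@(13, 7): e=[-8,16,8] → ·
    (3,4)@(7, 9): e=[40,-24,0] → ·  [on edge]
    (5,4)@(11, 9): e=[8,0,8] → #  [on edge]
    (6,4)@(13, 9): e=[-8,12,12] → ·
    (2,5)@(5, 11): e=[56,-40,0] → ·  [on edge]
  covered (3 px):
    · · · · · · · ·
    · · · · · · · ·
    · · · · · # · ·
    · · · · · # · ·
    · · · · · # · ·
    · · · · · · · ·

Final: 3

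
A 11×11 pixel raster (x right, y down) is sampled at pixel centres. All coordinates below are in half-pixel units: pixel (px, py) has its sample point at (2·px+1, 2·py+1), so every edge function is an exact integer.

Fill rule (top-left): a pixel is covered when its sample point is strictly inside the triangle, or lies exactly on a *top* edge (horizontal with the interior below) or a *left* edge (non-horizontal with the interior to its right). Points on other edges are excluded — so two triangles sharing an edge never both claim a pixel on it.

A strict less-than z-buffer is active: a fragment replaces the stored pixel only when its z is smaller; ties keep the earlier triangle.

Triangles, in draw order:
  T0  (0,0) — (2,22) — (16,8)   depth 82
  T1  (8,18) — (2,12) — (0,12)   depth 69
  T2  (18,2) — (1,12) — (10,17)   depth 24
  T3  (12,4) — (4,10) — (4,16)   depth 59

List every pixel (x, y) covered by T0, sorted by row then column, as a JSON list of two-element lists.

T0:
  2·area = 336  (B↔C swapped to make it positive)
  edge (0, 0)→(16, 8): d=(16,8) right/bottom  bias=-1
  edge (16, 8)→(2, 22): d=(-14,14) right/bottom  bias=-1
  edge (2, 22)→(0, 0): d=(-2,-22) top-left  bias=+0
    (0,0)@(1, 1): e=[8,308,20] → #
    (1,0)@(3, 1): e=[-8,280,64] → ·
    (0,1)@(1, 3): e=[40,280,16] → #
    (1,1)@(3, 3): e=[24,252,60] → #
    (2,1)@(5, 3): e=[8,224,104] → #
    (3,1)@(7, 3): e=[-8,196,148] → ·
    (10,1)@(21, 3): e=[-120,0,456] → ·  [on edge]
    (0,2)@(1, 5): e=[72,252,12] → #
    (3,2)@(7, 5): e=[24,168,144] → #
    (4,2)@(9, 5): e=[8,140,188] → #
    (5,2)@(11, 5): e=[-8,112,232] → ·
    (9,2)@(19, 5): e=[-72,0,408] → ·  [on edge]
    (8,3)@(17, 7): e=[-24,0,360] → ·  [on edge]
    (7,4)@(15, 9): e=[24,0,312] → ·  [on edge]
    (0,5)@(1, 11): e=[168,168,0] → #  [on edge]
    (6,5)@(13, 11): e=[72,0,264] → ·  [on edge]
    (5,6)@(11, 13): e=[120,0,216] → ·  [on edge]
    (4,7)@(9, 15): e=[168,0,168] → ·  [on edge]
    (3,8)@(7, 17): e=[216,0,120] → ·  [on edge]
    (2,9)@(5, 19): e=[264,0,72] → ·  [on edge]
    (1,10)@(3, 21): e=[312,0,24] → ·  [on edge]
  covered (39 px):
    # · · · · · · · · · ·
    # # # · · · · · · · ·
    # # # # # · · · · · ·
    # # # # # # # · · · ·
    # # # # # # # · · · ·
    # # # # # # · · · · ·
    · # # # # · · · · · ·
    · # # # · · · · · · ·
    · # # · · · · · · · ·
    · # · · · · · · · · ·
    · · · · · · · · · · ·
T1:
  2·area = 12  (B↔C swapped to make it positive)
  edge (8, 18)→(0, 12): d=(-8,-6) top-left  bias=+0
  edge (0, 12)→(2, 12): d=(2,0) top-left  bias=+0
  edge (2, 12)→(8, 18): d=(6,6) right/bottom  bias=-1
    (0,5)@(1, 11): e=[14,-2,0] → ·  [on edge]
    (1,6)@(3, 13): e=[10,2,0] → ·  [on edge]
    (2,7)@(5, 15): e=[6,6,0] → ·  [on edge]
    (3,8)@(7, 17): e=[2,10,0] → ·  [on edge]
    (4,9)@(9, 19): e=[-2,14,0] → ·  [on edge]
    (5,10)@(11, 21): e=[-6,18,0] → ·  [on edge]
  covered (0 px):
    · · · · · · · · · · ·
    · · · · · · · · · · ·
    · · · · · · · · · · ·
    · · · · · · · · · · ·
    · · · · · · · · · · ·
    · · · · · · · · · · ·
    · · · · · · · · · · ·
    · · · · · · · · · · ·
    · · · · · · · · · · ·
    · · · · · · · · · · ·
    · · · · · · · · · · ·
T2:
  2·area = 175  (B↔C swapped to make it positive)
  edge (18, 2)→(10, 17): d=(-8,15) right/bottom  bias=-1
  edge (10, 17)→(1, 12): d=(-9,-5) top-left  bias=+0
  edge (1, 12)→(18, 2): d=(17,-10) top-left  bias=+0
    (8,1)@(17, 3): e=[7,161,7] → #
    (9,1)@(19, 3): e=[-23,171,27] → ·
    (6,2)@(13, 5): e=[51,123,1] → #
    (7,2)@(15, 5): e=[21,133,21] → #
    (8,2)@(17, 5): e=[-9,143,41] → ·
    (5,3)@(11, 7): e=[65,95,15] → #
    (8,3)@(17, 7): e=[-25,125,75] → ·
    (3,4)@(7, 9): e=[109,57,9] → #
    (4,4)@(9, 9): e=[79,67,29] → #
    (7,4)@(15, 9): e=[-11,97,89] → ·
    (1,5)@(3, 11): e=[153,19,3] → #
    (2,5)@(5, 11): e=[123,29,23] → #
  covered (24 px):
    · · · · · · · · · · ·
    · · · · · · · · # · ·
    · · · · · · # # · · ·
    · · · · · # # # · · ·
    · · · # # # # · · · ·
    · # # # # # # · · · ·
    · # # # # # · · · · ·
    · · · # # # · · · · ·
    · · · · · · · · · · ·
    · · · · · · · · · · ·
    · · · · · · · · · · ·
T3:
  2·area = 48  (B↔C swapped to make it positive)
  edge (12, 4)→(4, 16): d=(-8,12) right/bottom  bias=-1
  edge (4, 16)→(4, 10): d=(0,-6) top-left  bias=+0
  edge (4, 10)→(12, 4): d=(8,-6) top-left  bias=+0
    (5,2)@(11, 5): e=[4,42,2] → #
    (6,2)@(13, 5): e=[-20,54,14] → ·
    (4,3)@(9, 7): e=[12,30,6] → #
    (5,3)@(11, 7): e=[-12,42,18] → ·
    (3,4)@(7, 9): e=[20,18,10] → #
    (4,4)@(9, 9): e=[-4,30,22] → ·
    (2,5)@(5, 11): e=[28,6,14] → #
    (4,5)@(9, 11): e=[-20,30,38] → ·
    (2,6)@(5, 13): e=[12,6,30] → #
    (3,6)@(7, 13): e=[-12,18,42] → ·
    (2,7)@(5, 15): e=[-4,6,46] → ·
  covered (6 px):
    · · · · · · · · · · ·
    · · · · · · · · · · ·
    · · · · · # · · · · ·
    · · · · # · · · · · ·
    · · · # · · · · · · ·
    · · # # · · · · · · ·
    · · # · · · · · · · ·
    · · · · · · · · · · ·
    · · · · · · · · · · ·
    · · · · · · · · · · ·
    · · · · · · · · · · ·

Result: [[0,0],[0,1],[1,1],[2,1],[0,2],[1,2],[2,2],[3,2],[4,2],[0,3],[1,3],[2,3],[3,3],[4,3],[5,3],[6,3],[0,4],[1,4],[2,4],[3,4],[4,4],[5,4],[6,4],[0,5],[1,5],[2,5],[3,5],[4,5],[5,5],[1,6],[2,6],[3,6],[4,6],[1,7],[2,7],[3,7],[1,8],[2,8],[1,9]]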